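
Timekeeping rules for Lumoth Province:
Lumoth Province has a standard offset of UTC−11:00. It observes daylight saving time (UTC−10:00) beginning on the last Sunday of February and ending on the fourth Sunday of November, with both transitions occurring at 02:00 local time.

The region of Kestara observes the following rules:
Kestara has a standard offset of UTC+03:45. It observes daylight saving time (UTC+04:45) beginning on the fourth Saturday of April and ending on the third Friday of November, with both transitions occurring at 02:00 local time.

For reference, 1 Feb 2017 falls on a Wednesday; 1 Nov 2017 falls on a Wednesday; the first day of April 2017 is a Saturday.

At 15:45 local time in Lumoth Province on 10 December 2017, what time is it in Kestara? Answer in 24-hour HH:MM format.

06:30

1 February 2017 is a Wednesday, so Sundays fall on 5, 12, 19, 26; the last is February 26.
1 November 2017 is a Wednesday, so the first Sunday is November 5 and the fourth is November 26.
10 December 2017 does not fall between 26 February and 26 November, so daylight saving is not in effect and Lumoth Province is at UTC−11:00.
15:45 Lumoth Province + 11h = 02:45 UTC (rolling into the next day, 11 December 2017).
1 April 2017 is a Saturday, so the first Saturday is April 1 and the fourth is April 22.
1 November 2017 is a Wednesday, so the first Friday is November 3 and the third is November 17.
At the standard offset (UTC+03:45), 02:45 UTC + 3h45m = 06:30 Kestara standard time.
The standard-time date in Kestara, 11 December 2017, does not fall between 22 April and 17 November, so daylight saving is not in effect and Kestara is at UTC+03:45.
02:45 UTC + 3h45m = 06:30 Kestara.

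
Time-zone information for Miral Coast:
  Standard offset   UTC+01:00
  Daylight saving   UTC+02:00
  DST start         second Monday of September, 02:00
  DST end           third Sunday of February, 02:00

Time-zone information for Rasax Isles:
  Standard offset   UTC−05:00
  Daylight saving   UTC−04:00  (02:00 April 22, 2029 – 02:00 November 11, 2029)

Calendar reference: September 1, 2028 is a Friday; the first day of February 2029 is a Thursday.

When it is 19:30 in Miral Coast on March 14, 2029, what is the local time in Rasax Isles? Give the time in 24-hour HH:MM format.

1 September 2028 is a Friday, so the first Monday is September 4 and the second is September 11.
1 February 2029 is a Thursday, so the first Sunday is February 4 and the third is February 18.
Daylight saving runs 11 September 2028 – 18 February 2029; March 14, 2029 is outside that window, so Miral Coast is on standard time at UTC+01:00.
19:30 Miral Coast − 1h = 18:30 UTC.
At the standard offset (UTC−05:00), 18:30 UTC − 5h = 13:30 Rasax Isles standard time.
The standard-time date in Rasax Isles, March 14, 2029, is outside the daylight-saving period (22 April – 11 November), so Rasax Isles is on standard time, UTC−05:00.
18:30 UTC − 5h = 13:30 Rasax Isles.

13:30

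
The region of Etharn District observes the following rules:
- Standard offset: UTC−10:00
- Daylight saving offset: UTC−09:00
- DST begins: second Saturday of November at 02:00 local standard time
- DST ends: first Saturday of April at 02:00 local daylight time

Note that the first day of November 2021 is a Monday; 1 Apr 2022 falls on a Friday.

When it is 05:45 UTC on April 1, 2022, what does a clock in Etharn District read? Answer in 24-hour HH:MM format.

20:45

1 November 2021 is a Monday, so the first Saturday is November 6 and the second is November 13.
1 April 2022 is a Friday, so the first Saturday is April 2.
At the standard offset (UTC−10:00), 05:45 UTC − 10h = 19:45 Etharn District standard time (rolling into the previous day, 31 March 2022).
Daylight saving runs 13 November 2021 – 2 April 2022; the standard-time date in Etharn District, March 31, 2022, is inside that window, so Etharn District is at UTC−09:00.
05:45 UTC − 9h = 20:45 local (rolling into the previous day, 31 March 2022).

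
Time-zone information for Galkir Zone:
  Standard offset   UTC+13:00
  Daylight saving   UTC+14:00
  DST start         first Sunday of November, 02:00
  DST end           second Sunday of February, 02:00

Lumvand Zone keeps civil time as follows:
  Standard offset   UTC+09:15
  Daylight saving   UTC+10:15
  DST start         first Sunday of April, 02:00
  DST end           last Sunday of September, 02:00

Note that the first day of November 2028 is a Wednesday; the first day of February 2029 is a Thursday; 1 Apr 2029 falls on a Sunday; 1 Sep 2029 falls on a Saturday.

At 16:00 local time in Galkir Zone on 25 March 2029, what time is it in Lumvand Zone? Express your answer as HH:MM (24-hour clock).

12:15

1 November 2028 is a Wednesday, so the first Sunday is November 5.
1 February 2029 is a Thursday, so the first Sunday is February 4 and the second is February 11.
Daylight saving runs 5 November 2028 – 11 February 2029; 25 March 2029 is outside that window, so Galkir Zone is on standard time at UTC+13:00.
16:00 Galkir Zone − 13h = 03:00 UTC.
1 April 2029 is a Sunday, so the first Sunday is April 1.
1 September 2029 is a Saturday, so Sundays fall on 2, 9, 16, 23, 30; the last is September 30.
At the standard offset (UTC+09:15), 03:00 UTC + 9h15m = 12:15 Lumvand Zone standard time.
Daylight saving runs 1 April – 30 September; the standard-time date in Lumvand Zone, 25 March 2029, is outside that window, so Lumvand Zone is on standard time at UTC+09:15.
03:00 UTC + 9h15m = 12:15 Lumvand Zone.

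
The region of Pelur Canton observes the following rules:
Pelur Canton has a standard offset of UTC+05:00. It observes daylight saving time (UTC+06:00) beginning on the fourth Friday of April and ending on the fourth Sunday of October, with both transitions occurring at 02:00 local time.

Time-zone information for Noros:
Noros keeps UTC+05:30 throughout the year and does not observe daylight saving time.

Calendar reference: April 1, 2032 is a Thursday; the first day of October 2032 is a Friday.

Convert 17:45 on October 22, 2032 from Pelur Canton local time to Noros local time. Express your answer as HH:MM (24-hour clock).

17:15

1 April 2032 is a Thursday, so the first Friday is April 2 and the fourth is April 23.
1 October 2032 is a Friday, so the first Sunday is October 3 and the fourth is October 24.
Daylight saving runs 23 April – 24 October; October 22, 2032 is inside that window, so Pelur Canton is at UTC+06:00.
17:45 Pelur Canton − 6h = 11:45 UTC.
Noros stays on UTC+05:30 all year.
11:45 UTC + 5h30m = 17:15 Noros.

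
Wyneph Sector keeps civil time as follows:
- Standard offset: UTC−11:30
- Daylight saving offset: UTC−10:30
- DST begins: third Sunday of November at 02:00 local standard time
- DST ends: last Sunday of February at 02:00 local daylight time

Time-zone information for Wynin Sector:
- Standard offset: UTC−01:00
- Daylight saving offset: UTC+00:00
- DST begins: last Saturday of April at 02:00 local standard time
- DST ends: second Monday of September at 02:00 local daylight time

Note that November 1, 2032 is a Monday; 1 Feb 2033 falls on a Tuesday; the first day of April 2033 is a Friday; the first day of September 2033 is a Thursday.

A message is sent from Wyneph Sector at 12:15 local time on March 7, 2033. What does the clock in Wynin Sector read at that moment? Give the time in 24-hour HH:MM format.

1 November 2032 is a Monday, so the first Sunday is November 7 and the third is November 21.
1 February 2033 is a Tuesday, so Sundays fall on 6, 13, 20, 27; the last is February 27.
March 7, 2033 is outside the daylight-saving period (21 November 2032 – 27 February 2033), so Wyneph Sector is on standard time, UTC−11:30.
12:15 Wyneph Sector + 11h30m = 23:45 UTC.
1 April 2033 is a Friday, so Saturdays fall on 2, 9, 16, 23, 30; the last is April 30.
1 September 2033 is a Thursday, so the first Monday is September 5 and the second is September 12.
At the standard offset (UTC−01:00), 23:45 UTC − 1h = 22:45 Wynin Sector standard time.
The standard-time date in Wynin Sector, March 7, 2033, does not fall between 30 April and 12 September, so daylight saving is not in effect and Wynin Sector is at UTC−01:00.
23:45 UTC − 1h = 22:45 Wynin Sector.

22:45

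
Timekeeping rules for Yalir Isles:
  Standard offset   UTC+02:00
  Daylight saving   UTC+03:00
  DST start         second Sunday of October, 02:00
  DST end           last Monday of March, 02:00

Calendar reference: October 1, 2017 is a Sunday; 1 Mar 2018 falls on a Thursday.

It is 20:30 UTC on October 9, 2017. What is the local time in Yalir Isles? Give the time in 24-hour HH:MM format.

23:30

1 October 2017 is a Sunday, so the first Sunday is October 1 and the second is October 8.
1 March 2018 is a Thursday, so Mondays fall on 5, 12, 19, 26; the last is March 26.
At the standard offset (UTC+02:00), 20:30 UTC + 2h = 22:30 Yalir Isles standard time.
Daylight saving runs 8 October 2017 – 26 March 2018; the standard-time date in Yalir Isles, October 9, 2017, is inside that window, so Yalir Isles is at UTC+03:00.
20:30 UTC + 3h = 23:30 local.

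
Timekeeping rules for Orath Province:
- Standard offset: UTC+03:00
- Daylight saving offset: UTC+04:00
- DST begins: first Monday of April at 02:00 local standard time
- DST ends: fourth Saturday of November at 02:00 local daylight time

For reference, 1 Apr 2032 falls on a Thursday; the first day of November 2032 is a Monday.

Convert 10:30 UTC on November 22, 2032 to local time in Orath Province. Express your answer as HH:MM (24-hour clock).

1 April 2032 is a Thursday, so the first Monday is April 5.
1 November 2032 is a Monday, so the first Saturday is November 6 and the fourth is November 27.
At the standard offset (UTC+03:00), 10:30 UTC + 3h = 13:30 Orath Province standard time.
Daylight saving runs 5 April – 27 November; the standard-time date in Orath Province, November 22, 2032, is inside that window, so Orath Province is at UTC+04:00.
10:30 UTC + 4h = 14:30 local.

14:30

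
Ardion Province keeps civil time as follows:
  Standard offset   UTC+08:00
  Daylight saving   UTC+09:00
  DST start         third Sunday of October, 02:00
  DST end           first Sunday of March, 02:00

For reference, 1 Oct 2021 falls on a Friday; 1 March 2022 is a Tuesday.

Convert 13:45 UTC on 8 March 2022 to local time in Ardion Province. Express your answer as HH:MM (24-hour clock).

1 October 2021 is a Friday, so the first Sunday is October 3 and the third is October 17.
1 March 2022 is a Tuesday, so the first Sunday is March 6.
At the standard offset (UTC+08:00), 13:45 UTC + 8h = 21:45 Ardion Province standard time.
The standard-time date in Ardion Province, 8 March 2022, does not fall between 17 October 2021 and 6 March 2022, so daylight saving is not in effect and Ardion Province is at UTC+08:00.
13:45 UTC + 8h = 21:45 local.

21:45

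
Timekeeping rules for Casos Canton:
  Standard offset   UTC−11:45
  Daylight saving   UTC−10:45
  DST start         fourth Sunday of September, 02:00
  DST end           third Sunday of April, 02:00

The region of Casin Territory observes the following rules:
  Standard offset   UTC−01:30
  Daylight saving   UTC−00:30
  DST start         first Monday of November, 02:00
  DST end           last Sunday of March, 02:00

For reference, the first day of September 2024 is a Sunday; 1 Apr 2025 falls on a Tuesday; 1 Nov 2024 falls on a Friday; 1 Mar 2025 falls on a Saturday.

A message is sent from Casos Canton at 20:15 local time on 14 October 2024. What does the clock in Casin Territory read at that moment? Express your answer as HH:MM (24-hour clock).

1 September 2024 is a Sunday, so the first Sunday is September 1 and the fourth is September 22.
1 April 2025 is a Tuesday, so the first Sunday is April 6 and the third is April 20.
14 October 2024 lies within the daylight-saving period (22 September 2024 – 20 April 2025), so Casos Canton is on daylight time, UTC−10:45.
20:15 Casos Canton + 10h45m = 07:00 UTC (rolling into the next day, 15 October 2024).
1 November 2024 is a Friday, so the first Monday is November 4.
1 March 2025 is a Saturday, so Sundays fall on 2, 9, 16, 23, 30; the last is March 30.
At the standard offset (UTC−01:30), 07:00 UTC − 1h30m = 05:30 Casin Territory standard time.
Daylight saving runs 4 November 2024 – 30 March 2025; the standard-time date in Casin Territory, 15 October 2024, is outside that window, so Casin Territory is on standard time at UTC−01:30.
07:00 UTC − 1h30m = 05:30 Casin Territory.

05:30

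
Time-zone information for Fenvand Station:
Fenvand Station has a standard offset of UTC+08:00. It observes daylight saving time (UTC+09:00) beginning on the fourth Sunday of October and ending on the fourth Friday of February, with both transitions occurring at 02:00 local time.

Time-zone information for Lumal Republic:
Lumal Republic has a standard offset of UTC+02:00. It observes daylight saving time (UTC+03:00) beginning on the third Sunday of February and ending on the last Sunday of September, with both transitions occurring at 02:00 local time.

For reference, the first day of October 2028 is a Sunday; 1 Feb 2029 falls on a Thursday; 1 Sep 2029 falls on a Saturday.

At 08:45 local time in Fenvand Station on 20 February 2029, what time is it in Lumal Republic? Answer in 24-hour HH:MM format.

1 October 2028 is a Sunday, so the first Sunday is October 1 and the fourth is October 22.
1 February 2029 is a Thursday, so the first Friday is February 2 and the fourth is February 23.
20 February 2029 falls between 22 October 2028 and 23 February 2029, so daylight saving is in effect and Fenvand Station is at UTC+09:00.
08:45 Fenvand Station − 9h = 23:45 UTC (rolling into the previous day, 19 February 2029).
1 February 2029 is a Thursday, so the first Sunday is February 4 and the third is February 18.
1 September 2029 is a Saturday, so Sundays fall on 2, 9, 16, 23, 30; the last is September 30.
At the standard offset (UTC+02:00), 23:45 UTC + 2h = 01:45 Lumal Republic standard time (rolling into the next day, 20 February 2029).
Daylight saving runs 18 February – 30 September; the standard-time date in Lumal Republic, 20 February 2029, is inside that window, so Lumal Republic is at UTC+03:00.
23:45 UTC + 3h = 02:45 Lumal Republic (rolling into the next day, 20 February 2029).

02:45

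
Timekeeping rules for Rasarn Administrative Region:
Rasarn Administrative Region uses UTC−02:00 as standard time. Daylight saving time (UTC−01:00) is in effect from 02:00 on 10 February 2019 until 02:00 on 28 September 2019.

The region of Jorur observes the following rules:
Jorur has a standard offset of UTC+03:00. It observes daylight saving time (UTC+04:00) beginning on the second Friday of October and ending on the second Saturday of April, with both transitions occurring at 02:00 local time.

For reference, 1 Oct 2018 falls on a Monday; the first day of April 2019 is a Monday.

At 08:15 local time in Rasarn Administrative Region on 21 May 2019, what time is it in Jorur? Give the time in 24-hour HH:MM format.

21 May 2019 falls between 10 February and 28 September, so daylight saving is in effect and Rasarn Administrative Region is at UTC−01:00.
08:15 Rasarn Administrative Region + 1h = 09:15 UTC.
1 October 2018 is a Monday, so the first Friday is October 5 and the second is October 12.
1 April 2019 is a Monday, so the first Saturday is April 6 and the second is April 13.
At the standard offset (UTC+03:00), 09:15 UTC + 3h = 12:15 Jorur standard time.
The standard-time date in Jorur, 21 May 2019, is outside the daylight-saving period (12 October 2018 – 13 April 2019), so Jorur is on standard time, UTC+03:00.
09:15 UTC + 3h = 12:15 Jorur.

12:15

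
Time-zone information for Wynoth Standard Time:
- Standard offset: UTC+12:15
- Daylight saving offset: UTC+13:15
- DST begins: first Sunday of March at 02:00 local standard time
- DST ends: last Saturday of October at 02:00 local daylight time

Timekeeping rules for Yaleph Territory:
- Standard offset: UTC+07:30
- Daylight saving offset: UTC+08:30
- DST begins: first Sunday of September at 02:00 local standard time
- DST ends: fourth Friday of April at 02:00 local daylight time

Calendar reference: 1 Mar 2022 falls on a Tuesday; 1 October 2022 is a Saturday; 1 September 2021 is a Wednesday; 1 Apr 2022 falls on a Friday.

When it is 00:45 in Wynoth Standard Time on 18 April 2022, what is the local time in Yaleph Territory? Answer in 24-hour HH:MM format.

1 March 2022 is a Tuesday, so the first Sunday is March 6.
1 October 2022 is a Saturday, so Saturdays fall on 1, 8, 15, 22, 29; the last is October 29.
18 April 2022 lies within the daylight-saving period (6 March – 29 October), so Wynoth Standard Time is on daylight time, UTC+13:15.
00:45 Wynoth Standard Time − 13h15m = 11:30 UTC (rolling into the previous day, 17 April 2022).
1 September 2021 is a Wednesday, so the first Sunday is September 5.
1 April 2022 is a Friday, so the first Friday is April 1 and the fourth is April 22.
At the standard offset (UTC+07:30), 11:30 UTC + 7h30m = 19:00 Yaleph Territory standard time.
Daylight saving runs 5 September 2021 – 22 April 2022; the standard-time date in Yaleph Territory, 17 April 2022, is inside that window, so Yaleph Territory is at UTC+08:30.
11:30 UTC + 8h30m = 20:00 Yaleph Territory.

20:00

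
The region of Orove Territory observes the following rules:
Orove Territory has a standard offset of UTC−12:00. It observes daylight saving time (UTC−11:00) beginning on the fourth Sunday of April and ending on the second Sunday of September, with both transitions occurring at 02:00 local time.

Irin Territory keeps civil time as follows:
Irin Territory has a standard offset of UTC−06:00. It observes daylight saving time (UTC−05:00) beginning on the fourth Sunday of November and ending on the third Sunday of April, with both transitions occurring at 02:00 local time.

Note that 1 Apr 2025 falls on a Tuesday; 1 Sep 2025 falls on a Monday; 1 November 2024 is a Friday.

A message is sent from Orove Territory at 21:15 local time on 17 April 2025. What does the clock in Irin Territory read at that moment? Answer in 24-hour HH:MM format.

04:15

1 April 2025 is a Tuesday, so the first Sunday is April 6 and the fourth is April 27.
1 September 2025 is a Monday, so the first Sunday is September 7 and the second is September 14.
Daylight saving runs 27 April – 14 September; 17 April 2025 is outside that window, so Orove Territory is on standard time at UTC−12:00.
21:15 Orove Territory + 12h = 09:15 UTC (rolling into the next day, 18 April 2025).
1 November 2024 is a Friday, so the first Sunday is November 3 and the fourth is November 24.
1 April 2025 is a Tuesday, so the first Sunday is April 6 and the third is April 20.
At the standard offset (UTC−06:00), 09:15 UTC − 6h = 03:15 Irin Territory standard time.
The standard-time date in Irin Territory, 18 April 2025, lies within the daylight-saving period (24 November 2024 – 20 April 2025), so Irin Territory is on daylight time, UTC−05:00.
09:15 UTC − 5h = 04:15 Irin Territory.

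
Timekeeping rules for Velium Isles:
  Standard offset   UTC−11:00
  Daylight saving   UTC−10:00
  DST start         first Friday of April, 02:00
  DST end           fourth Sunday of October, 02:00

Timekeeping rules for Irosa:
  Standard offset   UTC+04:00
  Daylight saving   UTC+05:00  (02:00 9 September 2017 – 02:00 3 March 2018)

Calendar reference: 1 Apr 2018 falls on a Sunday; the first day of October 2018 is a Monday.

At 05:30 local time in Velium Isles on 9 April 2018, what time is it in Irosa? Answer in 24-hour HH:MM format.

19:30

1 April 2018 is a Sunday, so the first Friday is April 6.
1 October 2018 is a Monday, so the first Sunday is October 7 and the fourth is October 28.
9 April 2018 falls between 6 April and 28 October, so daylight saving is in effect and Velium Isles is at UTC−10:00.
05:30 Velium Isles + 10h = 15:30 UTC.
At the standard offset (UTC+04:00), 15:30 UTC + 4h = 19:30 Irosa standard time.
Daylight saving runs 9 September 2017 – 3 March 2018; the standard-time date in Irosa, 9 April 2018, is outside that window, so Irosa is on standard time at UTC+04:00.
15:30 UTC + 4h = 19:30 Irosa.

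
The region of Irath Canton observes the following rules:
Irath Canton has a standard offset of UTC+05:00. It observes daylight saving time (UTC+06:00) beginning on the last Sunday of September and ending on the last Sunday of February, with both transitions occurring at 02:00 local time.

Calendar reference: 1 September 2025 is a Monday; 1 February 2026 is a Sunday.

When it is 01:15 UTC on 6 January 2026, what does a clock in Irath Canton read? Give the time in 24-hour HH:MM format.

1 September 2025 is a Monday, so Sundays fall on 7, 14, 21, 28; the last is September 28.
1 February 2026 is a Sunday, so Sundays fall on 1, 8, 15, 22; the last is February 22.
At the standard offset (UTC+05:00), 01:15 UTC + 5h = 06:15 Irath Canton standard time.
Daylight saving runs 28 September 2025 – 22 February 2026; the standard-time date in Irath Canton, 6 January 2026, is inside that window, so Irath Canton is at UTC+06:00.
01:15 UTC + 6h = 07:15 local.

07:15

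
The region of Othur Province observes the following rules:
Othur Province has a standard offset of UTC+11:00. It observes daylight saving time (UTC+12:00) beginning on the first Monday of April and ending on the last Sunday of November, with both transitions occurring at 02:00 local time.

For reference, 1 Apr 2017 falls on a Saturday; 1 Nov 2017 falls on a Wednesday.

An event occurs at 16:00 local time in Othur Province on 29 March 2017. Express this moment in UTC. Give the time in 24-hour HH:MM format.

05:00

1 April 2017 is a Saturday, so the first Monday is April 3.
1 November 2017 is a Wednesday, so Sundays fall on 5, 12, 19, 26; the last is November 26.
29 March 2017 does not fall between 3 April and 26 November, so daylight saving is not in effect and Othur Province is at UTC+11:00.
16:00 local − 11h = 05:00 UTC.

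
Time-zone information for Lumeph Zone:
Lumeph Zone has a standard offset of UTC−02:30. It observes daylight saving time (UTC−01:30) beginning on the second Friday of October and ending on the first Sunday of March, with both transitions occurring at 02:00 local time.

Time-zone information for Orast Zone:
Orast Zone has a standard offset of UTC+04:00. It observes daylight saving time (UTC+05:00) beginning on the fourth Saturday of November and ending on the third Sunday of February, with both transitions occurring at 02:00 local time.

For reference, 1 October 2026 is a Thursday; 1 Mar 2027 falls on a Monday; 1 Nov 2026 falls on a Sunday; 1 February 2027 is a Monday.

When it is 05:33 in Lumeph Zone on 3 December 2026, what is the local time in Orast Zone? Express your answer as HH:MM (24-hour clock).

1 October 2026 is a Thursday, so the first Friday is October 2 and the second is October 9.
1 March 2027 is a Monday, so the first Sunday is March 7.
3 December 2026 lies within the daylight-saving period (9 October 2026 – 7 March 2027), so Lumeph Zone is on daylight time, UTC−01:30.
05:33 Lumeph Zone + 1h30m = 07:03 UTC.
1 November 2026 is a Sunday, so the first Saturday is November 7 and the fourth is November 28.
1 February 2027 is a Monday, so the first Sunday is February 7 and the third is February 21.
At the standard offset (UTC+04:00), 07:03 UTC + 4h = 11:03 Orast Zone standard time.
Daylight saving runs 28 November 2026 – 21 February 2027; the standard-time date in Orast Zone, 3 December 2026, is inside that window, so Orast Zone is at UTC+05:00.
07:03 UTC + 5h = 12:03 Orast Zone.

12:03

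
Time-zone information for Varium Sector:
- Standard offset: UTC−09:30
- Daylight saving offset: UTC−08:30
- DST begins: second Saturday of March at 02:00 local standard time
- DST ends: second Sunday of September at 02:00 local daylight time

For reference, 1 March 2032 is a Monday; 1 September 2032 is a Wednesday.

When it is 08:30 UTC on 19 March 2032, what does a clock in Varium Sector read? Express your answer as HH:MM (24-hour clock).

1 March 2032 is a Monday, so the first Saturday is March 6 and the second is March 13.
1 September 2032 is a Wednesday, so the first Sunday is September 5 and the second is September 12.
At the standard offset (UTC−09:30), 08:30 UTC − 9h30m = 23:00 Varium Sector standard time (rolling into the previous day, 18 March 2032).
Daylight saving runs 13 March – 12 September; the standard-time date in Varium Sector, 18 March 2032, is inside that window, so Varium Sector is at UTC−08:30.
08:30 UTC − 8h30m = 00:00 local.

00:00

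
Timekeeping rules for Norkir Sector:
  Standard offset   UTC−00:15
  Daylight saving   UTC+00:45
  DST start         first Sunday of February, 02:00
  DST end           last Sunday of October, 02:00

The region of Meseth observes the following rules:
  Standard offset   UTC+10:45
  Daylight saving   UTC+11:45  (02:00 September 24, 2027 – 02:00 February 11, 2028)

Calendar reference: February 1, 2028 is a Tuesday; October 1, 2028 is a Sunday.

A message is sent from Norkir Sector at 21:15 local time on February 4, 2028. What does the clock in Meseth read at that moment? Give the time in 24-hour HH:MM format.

1 February 2028 is a Tuesday, so the first Sunday is February 6.
1 October 2028 is a Sunday, so Sundays fall on 1, 8, 15, 22, 29; the last is October 29.
February 4, 2028 is outside the daylight-saving period (6 February – 29 October), so Norkir Sector is on standard time, UTC−00:15.
21:15 Norkir Sector + 0h15m = 21:30 UTC.
At the standard offset (UTC+10:45), 21:30 UTC + 10h45m = 08:15 Meseth standard time (rolling into the next day, 5 February 2028).
The standard-time date in Meseth, February 5, 2028, falls between 24 September 2027 and 11 February 2028, so daylight saving is in effect and Meseth is at UTC+11:45.
21:30 UTC + 11h45m = 09:15 Meseth (rolling into the next day, 5 February 2028).

09:15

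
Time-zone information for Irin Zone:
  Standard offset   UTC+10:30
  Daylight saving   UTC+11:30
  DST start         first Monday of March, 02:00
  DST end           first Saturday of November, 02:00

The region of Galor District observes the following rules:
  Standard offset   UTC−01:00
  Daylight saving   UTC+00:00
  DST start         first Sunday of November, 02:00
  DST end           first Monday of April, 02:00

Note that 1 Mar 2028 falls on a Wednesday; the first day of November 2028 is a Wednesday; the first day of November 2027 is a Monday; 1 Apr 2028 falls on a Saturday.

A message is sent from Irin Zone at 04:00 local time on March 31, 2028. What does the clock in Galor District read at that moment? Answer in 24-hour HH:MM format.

1 March 2028 is a Wednesday, so the first Monday is March 6.
1 November 2028 is a Wednesday, so the first Saturday is November 4.
March 31, 2028 falls between 6 March and 4 November, so daylight saving is in effect and Irin Zone is at UTC+11:30.
04:00 Irin Zone − 11h30m = 16:30 UTC (rolling into the previous day, 30 March 2028).
1 November 2027 is a Monday, so the first Sunday is November 7.
1 April 2028 is a Saturday, so the first Monday is April 3.
At the standard offset (UTC−01:00), 16:30 UTC − 1h = 15:30 Galor District standard time.
The standard-time date in Galor District, March 30, 2028, lies within the daylight-saving period (7 November 2027 – 3 April 2028), so Galor District is on daylight time, UTC+00:00.
16:30 UTC + 0h = 16:30 Galor District.

16:30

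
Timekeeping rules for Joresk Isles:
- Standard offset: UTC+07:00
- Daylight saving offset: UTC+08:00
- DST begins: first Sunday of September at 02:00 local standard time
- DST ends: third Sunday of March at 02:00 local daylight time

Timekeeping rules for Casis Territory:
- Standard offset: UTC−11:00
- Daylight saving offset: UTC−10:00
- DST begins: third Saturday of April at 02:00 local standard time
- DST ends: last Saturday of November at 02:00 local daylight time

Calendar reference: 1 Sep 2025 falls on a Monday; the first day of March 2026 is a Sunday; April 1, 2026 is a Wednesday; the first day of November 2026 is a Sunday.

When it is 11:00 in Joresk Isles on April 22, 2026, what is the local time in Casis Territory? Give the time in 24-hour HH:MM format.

1 September 2025 is a Monday, so the first Sunday is September 7.
1 March 2026 is a Sunday, so the first Sunday is March 1 and the third is March 15.
Daylight saving runs 7 September 2025 – 15 March 2026; April 22, 2026 is outside that window, so Joresk Isles is on standard time at UTC+07:00.
11:00 Joresk Isles − 7h = 04:00 UTC.
1 April 2026 is a Wednesday, so the first Saturday is April 4 and the third is April 18.
1 November 2026 is a Sunday, so Saturdays fall on 7, 14, 21, 28; the last is November 28.
At the standard offset (UTC−11:00), 04:00 UTC − 11h = 17:00 Casis Territory standard time (rolling into the previous day, 21 April 2026).
The standard-time date in Casis Territory, April 21, 2026, falls between 18 April and 28 November, so daylight saving is in effect and Casis Territory is at UTC−10:00.
04:00 UTC − 10h = 18:00 Casis Territory (rolling into the previous day, 21 April 2026).

18:00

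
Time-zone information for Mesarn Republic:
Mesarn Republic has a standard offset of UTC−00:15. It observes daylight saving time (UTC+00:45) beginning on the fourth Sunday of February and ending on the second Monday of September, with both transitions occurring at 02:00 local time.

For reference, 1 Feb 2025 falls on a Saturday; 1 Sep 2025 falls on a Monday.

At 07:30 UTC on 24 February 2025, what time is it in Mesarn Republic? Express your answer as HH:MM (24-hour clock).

08:15

1 February 2025 is a Saturday, so the first Sunday is February 2 and the fourth is February 23.
1 September 2025 is a Monday, so the first Monday is September 1 and the second is September 8.
At the standard offset (UTC−00:15), 07:30 UTC − 0h15m = 07:15 Mesarn Republic standard time.
Daylight saving runs 23 February – 8 September; the standard-time date in Mesarn Republic, 24 February 2025, is inside that window, so Mesarn Republic is at UTC+00:45.
07:30 UTC + 0h45m = 08:15 local.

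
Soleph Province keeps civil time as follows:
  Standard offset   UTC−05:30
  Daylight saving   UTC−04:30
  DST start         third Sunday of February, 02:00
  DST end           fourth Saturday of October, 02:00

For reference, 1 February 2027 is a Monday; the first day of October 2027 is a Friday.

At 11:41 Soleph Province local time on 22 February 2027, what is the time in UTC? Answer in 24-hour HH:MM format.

1 February 2027 is a Monday, so the first Sunday is February 7 and the third is February 21.
1 October 2027 is a Friday, so the first Saturday is October 2 and the fourth is October 23.
22 February 2027 lies within the daylight-saving period (21 February – 23 October), so Soleph Province is on daylight time, UTC−04:30.
11:41 local + 4h30m = 16:11 UTC.

16:11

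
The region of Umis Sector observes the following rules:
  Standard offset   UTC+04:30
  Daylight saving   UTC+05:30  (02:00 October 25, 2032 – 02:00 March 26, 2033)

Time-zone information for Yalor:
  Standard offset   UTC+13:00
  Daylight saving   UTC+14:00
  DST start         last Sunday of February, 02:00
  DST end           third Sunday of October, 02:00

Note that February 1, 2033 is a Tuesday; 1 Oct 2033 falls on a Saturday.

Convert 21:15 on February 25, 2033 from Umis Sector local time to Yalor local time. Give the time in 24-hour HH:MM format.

February 25, 2033 falls between 25 October 2032 and 26 March 2033, so daylight saving is in effect and Umis Sector is at UTC+05:30.
21:15 Umis Sector − 5h30m = 15:45 UTC.
1 February 2033 is a Tuesday, so Sundays fall on 6, 13, 20, 27; the last is February 27.
1 October 2033 is a Saturday, so the first Sunday is October 2 and the third is October 16.
At the standard offset (UTC+13:00), 15:45 UTC + 13h = 04:45 Yalor standard time (rolling into the next day, 26 February 2033).
The standard-time date in Yalor, February 26, 2033, does not fall between 27 February and 16 October, so daylight saving is not in effect and Yalor is at UTC+13:00.
15:45 UTC + 13h = 04:45 Yalor (rolling into the next day, 26 February 2033).

04:45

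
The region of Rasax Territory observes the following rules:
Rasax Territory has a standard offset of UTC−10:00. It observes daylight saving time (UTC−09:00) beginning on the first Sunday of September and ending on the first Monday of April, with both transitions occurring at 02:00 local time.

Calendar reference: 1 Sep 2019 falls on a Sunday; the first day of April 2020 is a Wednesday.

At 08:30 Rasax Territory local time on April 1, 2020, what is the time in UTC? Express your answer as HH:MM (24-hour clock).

1 September 2019 is a Sunday, so the first Sunday is September 1.
1 April 2020 is a Wednesday, so the first Monday is April 6.
April 1, 2020 lies within the daylight-saving period (1 September 2019 – 6 April 2020), so Rasax Territory is on daylight time, UTC−09:00.
08:30 local + 9h = 17:30 UTC.

17:30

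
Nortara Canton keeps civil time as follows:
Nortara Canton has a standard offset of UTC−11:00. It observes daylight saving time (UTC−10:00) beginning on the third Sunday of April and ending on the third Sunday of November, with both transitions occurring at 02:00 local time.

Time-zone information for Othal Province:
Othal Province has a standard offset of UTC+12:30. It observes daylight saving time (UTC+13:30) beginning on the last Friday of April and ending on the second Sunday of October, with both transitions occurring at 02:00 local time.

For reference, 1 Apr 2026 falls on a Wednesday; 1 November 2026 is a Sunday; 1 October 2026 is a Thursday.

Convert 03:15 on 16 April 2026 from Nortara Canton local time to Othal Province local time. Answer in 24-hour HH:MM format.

02:45

1 April 2026 is a Wednesday, so the first Sunday is April 5 and the third is April 19.
1 November 2026 is a Sunday, so the first Sunday is November 1 and the third is November 15.
Daylight saving runs 19 April – 15 November; 16 April 2026 is outside that window, so Nortara Canton is on standard time at UTC−11:00.
03:15 Nortara Canton + 11h = 14:15 UTC.
1 April 2026 is a Wednesday, so Fridays fall on 3, 10, 17, 24; the last is April 24.
1 October 2026 is a Thursday, so the first Sunday is October 4 and the second is October 11.
At the standard offset (UTC+12:30), 14:15 UTC + 12h30m = 02:45 Othal Province standard time (rolling into the next day, 17 April 2026).
Daylight saving runs 24 April – 11 October; the standard-time date in Othal Province, 17 April 2026, is outside that window, so Othal Province is on standard time at UTC+12:30.
14:15 UTC + 12h30m = 02:45 Othal Province (rolling into the next day, 17 April 2026).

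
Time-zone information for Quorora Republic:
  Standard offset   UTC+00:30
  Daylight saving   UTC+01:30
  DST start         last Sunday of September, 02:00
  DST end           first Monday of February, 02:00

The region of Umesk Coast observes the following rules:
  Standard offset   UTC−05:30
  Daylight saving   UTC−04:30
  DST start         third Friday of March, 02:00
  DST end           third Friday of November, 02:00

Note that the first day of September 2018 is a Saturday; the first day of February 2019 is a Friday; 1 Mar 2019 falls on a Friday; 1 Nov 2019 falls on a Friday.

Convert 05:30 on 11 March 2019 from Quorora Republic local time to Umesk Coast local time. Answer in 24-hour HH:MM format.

1 September 2018 is a Saturday, so Sundays fall on 2, 9, 16, 23, 30; the last is September 30.
1 February 2019 is a Friday, so the first Monday is February 4.
11 March 2019 does not fall between 30 September 2018 and 4 February 2019, so daylight saving is not in effect and Quorora Republic is at UTC+00:30.
05:30 Quorora Republic − 0h30m = 05:00 UTC.
1 March 2019 is a Friday, so the first Friday is March 1 and the third is March 15.
1 November 2019 is a Friday, so the first Friday is November 1 and the third is November 15.
At the standard offset (UTC−05:30), 05:00 UTC − 5h30m = 23:30 Umesk Coast standard time (rolling into the previous day, 10 March 2019).
The standard-time date in Umesk Coast, 10 March 2019, is outside the daylight-saving period (15 March – 15 November), so Umesk Coast is on standard time, UTC−05:30.
05:00 UTC − 5h30m = 23:30 Umesk Coast (rolling into the previous day, 10 March 2019).

23:30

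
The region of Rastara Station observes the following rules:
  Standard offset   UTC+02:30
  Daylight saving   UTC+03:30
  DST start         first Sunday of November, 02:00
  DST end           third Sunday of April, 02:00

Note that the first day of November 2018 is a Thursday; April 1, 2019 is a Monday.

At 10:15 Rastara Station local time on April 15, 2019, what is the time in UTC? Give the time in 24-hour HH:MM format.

1 November 2018 is a Thursday, so the first Sunday is November 4.
1 April 2019 is a Monday, so the first Sunday is April 7 and the third is April 21.
Daylight saving runs 4 November 2018 – 21 April 2019; April 15, 2019 is inside that window, so Rastara Station is at UTC+03:30.
10:15 local − 3h30m = 06:45 UTC.

06:45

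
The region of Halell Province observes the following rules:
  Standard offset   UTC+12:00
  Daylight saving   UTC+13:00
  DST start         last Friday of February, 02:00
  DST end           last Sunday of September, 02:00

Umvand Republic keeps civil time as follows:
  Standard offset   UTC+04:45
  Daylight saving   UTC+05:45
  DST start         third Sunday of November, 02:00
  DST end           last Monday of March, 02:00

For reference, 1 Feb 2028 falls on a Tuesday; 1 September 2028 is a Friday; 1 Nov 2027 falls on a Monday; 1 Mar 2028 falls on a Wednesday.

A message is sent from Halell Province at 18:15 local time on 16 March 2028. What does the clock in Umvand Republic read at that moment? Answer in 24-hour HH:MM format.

1 February 2028 is a Tuesday, so Fridays fall on 4, 11, 18, 25; the last is February 25.
1 September 2028 is a Friday, so Sundays fall on 3, 10, 17, 24; the last is September 24.
16 March 2028 falls between 25 February and 24 September, so daylight saving is in effect and Halell Province is at UTC+13:00.
18:15 Halell Province − 13h = 05:15 UTC.
1 November 2027 is a Monday, so the first Sunday is November 7 and the third is November 21.
1 March 2028 is a Wednesday, so Mondays fall on 6, 13, 20, 27; the last is March 27.
At the standard offset (UTC+04:45), 05:15 UTC + 4h45m = 10:00 Umvand Republic standard time.
The standard-time date in Umvand Republic, 16 March 2028, falls between 21 November 2027 and 27 March 2028, so daylight saving is in effect and Umvand Republic is at UTC+05:45.
05:15 UTC + 5h45m = 11:00 Umvand Republic.

11:00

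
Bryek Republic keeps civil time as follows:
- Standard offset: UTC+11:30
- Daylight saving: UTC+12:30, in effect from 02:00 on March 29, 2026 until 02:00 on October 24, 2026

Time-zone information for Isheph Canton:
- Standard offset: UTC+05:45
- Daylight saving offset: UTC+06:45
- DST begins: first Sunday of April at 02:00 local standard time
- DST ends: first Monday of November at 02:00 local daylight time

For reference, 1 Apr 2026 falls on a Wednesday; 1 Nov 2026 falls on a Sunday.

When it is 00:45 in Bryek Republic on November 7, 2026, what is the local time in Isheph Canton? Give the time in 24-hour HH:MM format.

19:00

November 7, 2026 does not fall between 29 March and 24 October, so daylight saving is not in effect and Bryek Republic is at UTC+11:30.
00:45 Bryek Republic − 11h30m = 13:15 UTC (rolling into the previous day, 6 November 2026).
1 April 2026 is a Wednesday, so the first Sunday is April 5.
1 November 2026 is a Sunday, so the first Monday is November 2.
At the standard offset (UTC+05:45), 13:15 UTC + 5h45m = 19:00 Isheph Canton standard time.
The standard-time date in Isheph Canton, November 6, 2026, is outside the daylight-saving period (5 April – 2 November), so Isheph Canton is on standard time, UTC+05:45.
13:15 UTC + 5h45m = 19:00 Isheph Canton.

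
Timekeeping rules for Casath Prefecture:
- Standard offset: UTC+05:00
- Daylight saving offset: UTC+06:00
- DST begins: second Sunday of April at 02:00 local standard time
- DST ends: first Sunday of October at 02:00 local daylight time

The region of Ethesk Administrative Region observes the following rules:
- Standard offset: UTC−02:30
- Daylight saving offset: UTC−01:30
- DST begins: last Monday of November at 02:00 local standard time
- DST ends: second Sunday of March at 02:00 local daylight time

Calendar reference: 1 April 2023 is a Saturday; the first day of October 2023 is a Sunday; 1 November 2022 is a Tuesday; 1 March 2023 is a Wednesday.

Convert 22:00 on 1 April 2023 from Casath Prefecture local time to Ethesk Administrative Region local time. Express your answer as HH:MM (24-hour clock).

1 April 2023 is a Saturday, so the first Sunday is April 2 and the second is April 9.
1 October 2023 is a Sunday, so the first Sunday is October 1.
1 April 2023 is outside the daylight-saving period (9 April – 1 October), so Casath Prefecture is on standard time, UTC+05:00.
22:00 Casath Prefecture − 5h = 17:00 UTC.
1 November 2022 is a Tuesday, so Mondays fall on 7, 14, 21, 28; the last is November 28.
1 March 2023 is a Wednesday, so the first Sunday is March 5 and the second is March 12.
At the standard offset (UTC−02:30), 17:00 UTC − 2h30m = 14:30 Ethesk Administrative Region standard time.
The standard-time date in Ethesk Administrative Region, 1 April 2023, does not fall between 28 November 2022 and 12 March 2023, so daylight saving is not in effect and Ethesk Administrative Region is at UTC−02:30.
17:00 UTC − 2h30m = 14:30 Ethesk Administrative Region.

14:30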